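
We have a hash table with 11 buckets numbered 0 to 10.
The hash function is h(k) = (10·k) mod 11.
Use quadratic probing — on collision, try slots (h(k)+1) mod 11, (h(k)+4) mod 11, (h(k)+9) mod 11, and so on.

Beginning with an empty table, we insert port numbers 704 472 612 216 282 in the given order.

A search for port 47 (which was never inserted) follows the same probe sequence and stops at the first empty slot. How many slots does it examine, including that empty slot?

Insert 704: h=0, slot 0 empty => index 0.
Insert 472: h=1, slot 1 empty => index 1.
Insert 612: h=4, slot 4 empty => index 4.
Insert 216: h=4, slot 4 occupied => index 5.
Insert 282: h=4, slots 4,5 occupied => index 8.
Table: [704, 472, -, -, 612, 216, -, -, 282, -, -]
Lookup 47: h=8, probe 8,9 → slot 9 empty, not found.

2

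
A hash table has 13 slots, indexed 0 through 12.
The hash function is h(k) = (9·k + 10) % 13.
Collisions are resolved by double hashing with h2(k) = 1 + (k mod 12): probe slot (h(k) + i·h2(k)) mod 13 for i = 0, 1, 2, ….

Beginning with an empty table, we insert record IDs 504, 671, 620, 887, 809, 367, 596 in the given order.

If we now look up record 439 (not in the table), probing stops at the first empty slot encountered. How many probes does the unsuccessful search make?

Insert 504: h=9, slot 9 empty => index 9.
Insert 671: h=4, slot 4 empty => index 4.
Insert 620: h=0, slot 0 empty => index 0.
Insert 887: h=11, slot 11 empty => index 11.
Insert 809: h=11, h2=6, slots 11,4 occupied => index 10.
Insert 367: h=11, h2=8, slot 11 occupied => index 6.
Insert 596: h=5, slot 5 empty => index 5.
Table: [620, -, -, -, 671, 596, 367, -, -, 504, 809, 887, -]
Lookup 439: h=9, h2=8, probe 9,4,12 → slot 12 empty, not found.

3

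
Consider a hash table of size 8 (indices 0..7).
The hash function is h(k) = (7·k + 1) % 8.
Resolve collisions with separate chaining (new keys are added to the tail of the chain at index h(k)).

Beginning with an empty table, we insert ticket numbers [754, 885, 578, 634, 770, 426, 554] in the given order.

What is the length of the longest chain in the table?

Insert 754: h=7, bucket 7 empty → new chain.
Insert 885: h=4, bucket 4 empty → new chain.
Insert 578: h=7, bucket 7 nonempty → append to chain.
Insert 634: h=7, bucket 7 nonempty → append to chain.
Insert 770: h=7, bucket 7 nonempty → append to chain.
Insert 426: h=7, bucket 7 nonempty → append to chain.
Insert 554: h=7, bucket 7 nonempty → append to chain.
Final buckets:
0: _
1: _
2: _
3: _
4: 885
5: _
6: _
7: 754 -> 578 -> 634 -> 770 -> 426 -> 554

6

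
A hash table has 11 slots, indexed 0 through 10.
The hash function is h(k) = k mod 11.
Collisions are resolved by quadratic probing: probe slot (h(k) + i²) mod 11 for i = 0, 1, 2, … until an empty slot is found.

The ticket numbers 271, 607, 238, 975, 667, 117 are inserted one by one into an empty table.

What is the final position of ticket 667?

Insert 271: h=7, slot 7 empty -> index 7.
Insert 607: h=2, slot 2 empty -> index 2.
Insert 238: h=7, slot 7 occupied -> index 8.
Insert 975: h=7, slots 7,8 occupied -> index 0.
Insert 667: h=7, slots 7,8,0 occupied -> index 5.
Insert 117: h=7, slots 7,8,0,5 occupied -> index 1.
Table: [975, 117, 607, ., ., 667, ., 271, 238, ., .]

5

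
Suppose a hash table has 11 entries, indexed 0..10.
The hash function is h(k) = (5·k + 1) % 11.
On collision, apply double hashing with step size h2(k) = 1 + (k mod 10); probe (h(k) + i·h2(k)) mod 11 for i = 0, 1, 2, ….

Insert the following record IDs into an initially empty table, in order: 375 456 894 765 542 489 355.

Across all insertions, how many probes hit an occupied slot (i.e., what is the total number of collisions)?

3

375 hashes to 6; slot 6 is free → place at 6.
456 hashes to 4; slot 4 is free → place at 4.
894 hashes to 5; slot 5 is free → place at 5.
765 hashes to 9; slot 9 is free → place at 9.
542 hashes to 5, h2=3; 5 taken → place at 8.
489 hashes to 4, h2=10; 4 taken → place at 3.
355 hashes to 5, h2=6; 5 taken → place at 0.
Table: [355, -, -, 489, 456, 894, 375, -, 542, 765, -]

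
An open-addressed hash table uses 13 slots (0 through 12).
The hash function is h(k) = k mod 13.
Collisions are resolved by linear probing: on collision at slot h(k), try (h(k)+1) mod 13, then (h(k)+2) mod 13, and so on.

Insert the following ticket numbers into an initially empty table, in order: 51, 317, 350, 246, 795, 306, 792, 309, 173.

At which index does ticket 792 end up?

3

51: h=12 -> slot 12
317: h=5 -> slot 5
350: h=12, probe 12,0 -> slot 0
246: h=12, probe 12,0,1 -> slot 1
795: h=2 -> slot 2
306: h=7 -> slot 7
792: h=12, probe 12,0,1,2,3 -> slot 3
309: h=10 -> slot 10
173: h=4 -> slot 4
Table: [350, 246, 795, 792, 173, 317, —, 306, —, —, 309, —, 51]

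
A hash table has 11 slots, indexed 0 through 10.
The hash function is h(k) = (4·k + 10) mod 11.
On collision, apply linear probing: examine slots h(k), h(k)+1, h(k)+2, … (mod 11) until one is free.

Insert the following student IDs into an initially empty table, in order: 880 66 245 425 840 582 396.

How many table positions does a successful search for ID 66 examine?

2

880 hashes to 10; slot 10 is free => place at 10.
66 hashes to 10; 10 taken => place at 0.
245 hashes to 0; 0 taken => place at 1.
425 hashes to 5; slot 5 is free => place at 5.
840 hashes to 4; slot 4 is free => place at 4.
582 hashes to 6; slot 6 is free => place at 6.
396 hashes to 10; 10,0,1 taken => place at 2.
Table: [66, 245, 396, _, 840, 425, 582, _, _, _, 880]
Lookup 66: h=10, probe 10,0 → found at 0.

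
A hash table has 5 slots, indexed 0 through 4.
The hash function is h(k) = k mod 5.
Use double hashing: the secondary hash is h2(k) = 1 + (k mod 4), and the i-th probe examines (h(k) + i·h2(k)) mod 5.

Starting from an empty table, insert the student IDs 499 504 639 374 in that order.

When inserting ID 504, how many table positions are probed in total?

2

Insert 499: h=4, slot 4 empty → index 4.
Insert 504: h=4, h2=1, slot 4 occupied → index 0.
Insert 639: h=4, h2=4, slot 4 occupied → index 3.
Insert 374: h=4, h2=3, slot 4 occupied → index 2.
Table: [504, ., 374, 639, 499]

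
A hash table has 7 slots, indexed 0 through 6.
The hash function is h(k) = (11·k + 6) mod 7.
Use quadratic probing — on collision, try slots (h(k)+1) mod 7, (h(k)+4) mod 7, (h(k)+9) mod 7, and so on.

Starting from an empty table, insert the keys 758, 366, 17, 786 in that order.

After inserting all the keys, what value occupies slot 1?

758: h=0 => slot 0
366: h=0, probe 0,1 => slot 1
17: h=4 => slot 4
786: h=0, probe 0,1,4,2 => slot 2
Table: [758, 366, 786, —, 17, —, —]

366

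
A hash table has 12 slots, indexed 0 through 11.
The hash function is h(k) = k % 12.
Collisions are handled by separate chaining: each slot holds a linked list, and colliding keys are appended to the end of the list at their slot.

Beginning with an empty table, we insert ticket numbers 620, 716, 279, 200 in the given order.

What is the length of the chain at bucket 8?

3

620 → bucket 8
716 → bucket 8 (collision)
279 → bucket 3
200 → bucket 8 (collision)
Final buckets:
0: ∅
1: ∅
2: ∅
3: 279
4: ∅
5: ∅
6: ∅
7: ∅
8: 620 -> 716 -> 200
9: ∅
10: ∅
11: ∅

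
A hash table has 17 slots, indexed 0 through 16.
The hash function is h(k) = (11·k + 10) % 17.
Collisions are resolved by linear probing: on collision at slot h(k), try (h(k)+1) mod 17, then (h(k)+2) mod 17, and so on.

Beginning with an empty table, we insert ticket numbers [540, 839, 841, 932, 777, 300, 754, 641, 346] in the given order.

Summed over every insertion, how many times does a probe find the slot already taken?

4

Insert 540: h=0, slot 0 empty -> index 0.
Insert 839: h=8, slot 8 empty -> index 8.
Insert 841: h=13, slot 13 empty -> index 13.
Insert 932: h=11, slot 11 empty -> index 11.
Insert 777: h=6, slot 6 empty -> index 6.
Insert 300: h=12, slot 12 empty -> index 12.
Insert 754: h=8, slot 8 occupied -> index 9.
Insert 641: h=6, slot 6 occupied -> index 7.
Insert 346: h=8, slots 8,9 occupied -> index 10.
Table: [540, _, _, _, _, _, 777, 641, 839, 754, 346, 932, 300, 841, _, _, _]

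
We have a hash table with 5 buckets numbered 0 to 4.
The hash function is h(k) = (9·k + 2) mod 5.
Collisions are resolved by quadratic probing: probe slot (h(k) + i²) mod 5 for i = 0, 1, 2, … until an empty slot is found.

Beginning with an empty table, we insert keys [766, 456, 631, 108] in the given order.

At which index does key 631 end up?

0

Insert 766: h=1, slot 1 empty -> index 1.
Insert 456: h=1, slot 1 occupied -> index 2.
Insert 631: h=1, slots 1,2 occupied -> index 0.
Insert 108: h=4, slot 4 empty -> index 4.
Table: [631, 766, 456, ., 108]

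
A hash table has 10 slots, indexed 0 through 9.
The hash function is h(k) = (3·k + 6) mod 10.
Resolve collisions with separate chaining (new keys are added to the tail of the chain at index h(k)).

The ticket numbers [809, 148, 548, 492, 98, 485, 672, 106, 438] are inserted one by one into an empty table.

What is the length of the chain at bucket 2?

2

809 -> bucket 3
148 -> bucket 0
548 -> bucket 0 (collision)
492 -> bucket 2
98 -> bucket 0 (collision)
485 -> bucket 1
672 -> bucket 2 (collision)
106 -> bucket 4
438 -> bucket 0 (collision)
Final buckets:
0: 148 -> 548 -> 98 -> 438
1: 485
2: 492 -> 672
3: 809
4: 106
5: .
6: .
7: .
8: .
9: .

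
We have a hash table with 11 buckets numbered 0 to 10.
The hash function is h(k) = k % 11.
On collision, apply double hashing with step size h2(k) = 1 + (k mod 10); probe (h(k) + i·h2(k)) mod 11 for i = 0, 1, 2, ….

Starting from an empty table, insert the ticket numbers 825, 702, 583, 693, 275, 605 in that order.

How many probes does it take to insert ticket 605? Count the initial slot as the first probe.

825 hashes to 0; slot 0 is free => place at 0.
702 hashes to 9; slot 9 is free => place at 9.
583 hashes to 0, h2=4; 0 taken => place at 4.
693 hashes to 0, h2=4; 0,4 taken => place at 8.
275 hashes to 0, h2=6; 0 taken => place at 6.
605 hashes to 0, h2=6; 0,6 taken => place at 1.
Table: [825, 605, -, -, 583, -, 275, -, 693, 702, -]

3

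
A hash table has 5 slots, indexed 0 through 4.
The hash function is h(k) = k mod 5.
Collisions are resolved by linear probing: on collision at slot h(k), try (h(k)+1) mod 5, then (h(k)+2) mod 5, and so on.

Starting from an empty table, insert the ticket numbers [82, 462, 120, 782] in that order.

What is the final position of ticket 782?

4

82 hashes to 2; slot 2 is free -> place at 2.
462 hashes to 2; 2 taken -> place at 3.
120 hashes to 0; slot 0 is free -> place at 0.
782 hashes to 2; 2,3 taken -> place at 4.
Table: [120, -, 82, 462, 782]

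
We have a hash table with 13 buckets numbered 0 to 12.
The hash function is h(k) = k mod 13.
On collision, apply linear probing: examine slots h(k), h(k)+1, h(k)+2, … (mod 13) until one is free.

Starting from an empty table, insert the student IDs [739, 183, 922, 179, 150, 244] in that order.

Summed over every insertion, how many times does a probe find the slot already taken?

3

739 hashes to 11; slot 11 is free → place at 11.
183 hashes to 1; slot 1 is free → place at 1.
922 hashes to 12; slot 12 is free → place at 12.
179 hashes to 10; slot 10 is free → place at 10.
150 hashes to 7; slot 7 is free → place at 7.
244 hashes to 10; 10,11,12 taken → place at 0.
Table: [244, 183, -, -, -, -, -, 150, -, -, 179, 739, 922]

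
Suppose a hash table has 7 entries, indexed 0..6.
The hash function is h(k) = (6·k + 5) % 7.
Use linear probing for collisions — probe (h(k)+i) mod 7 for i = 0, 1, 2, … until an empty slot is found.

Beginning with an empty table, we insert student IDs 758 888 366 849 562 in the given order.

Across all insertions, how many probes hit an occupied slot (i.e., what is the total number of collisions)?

7

758: h=3 → slot 3
888: h=6 → slot 6
366: h=3, probe 3,4 → slot 4
849: h=3, probe 3,4,5 → slot 5
562: h=3, probe 3,4,5,6,0 → slot 0
Table: [562, ∅, ∅, 758, 366, 849, 888]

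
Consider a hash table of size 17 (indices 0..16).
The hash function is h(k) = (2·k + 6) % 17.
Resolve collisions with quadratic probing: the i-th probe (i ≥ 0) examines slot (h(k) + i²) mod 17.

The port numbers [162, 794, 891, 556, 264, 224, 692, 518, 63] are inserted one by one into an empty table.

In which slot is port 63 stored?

162 hashes to 7; slot 7 is free => place at 7.
794 hashes to 13; slot 13 is free => place at 13.
891 hashes to 3; slot 3 is free => place at 3.
556 hashes to 13; 13 taken => place at 14.
264 hashes to 7; 7 taken => place at 8.
224 hashes to 12; slot 12 is free => place at 12.
692 hashes to 13; 13,14 taken => place at 0.
518 hashes to 5; slot 5 is free => place at 5.
63 hashes to 13; 13,14,0,5,12 taken => place at 4.
Table: [692, _, _, 891, 63, 518, _, 162, 264, _, _, _, 224, 794, 556, _, _]

4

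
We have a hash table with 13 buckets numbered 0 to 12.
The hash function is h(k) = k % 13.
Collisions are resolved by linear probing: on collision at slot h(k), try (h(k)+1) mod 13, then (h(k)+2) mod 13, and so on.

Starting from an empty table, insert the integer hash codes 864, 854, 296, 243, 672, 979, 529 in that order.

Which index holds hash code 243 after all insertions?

864 hashes to 6; slot 6 is free → place at 6.
854 hashes to 9; slot 9 is free → place at 9.
296 hashes to 10; slot 10 is free → place at 10.
243 hashes to 9; 9,10 taken → place at 11.
672 hashes to 9; 9,10,11 taken → place at 12.
979 hashes to 4; slot 4 is free → place at 4.
529 hashes to 9; 9,10,11,12 taken → place at 0.
Table: [529, _, _, _, 979, _, 864, _, _, 854, 296, 243, 672]

11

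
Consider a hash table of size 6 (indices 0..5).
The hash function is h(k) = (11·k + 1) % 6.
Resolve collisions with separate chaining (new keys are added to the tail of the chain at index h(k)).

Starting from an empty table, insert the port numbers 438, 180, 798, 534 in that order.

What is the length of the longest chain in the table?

4

438 → bucket 1
180 → bucket 1 (collision)
798 → bucket 1 (collision)
534 → bucket 1 (collision)
Final buckets:
0: ∅
1: 438 -> 180 -> 798 -> 534
2: ∅
3: ∅
4: ∅
5: ∅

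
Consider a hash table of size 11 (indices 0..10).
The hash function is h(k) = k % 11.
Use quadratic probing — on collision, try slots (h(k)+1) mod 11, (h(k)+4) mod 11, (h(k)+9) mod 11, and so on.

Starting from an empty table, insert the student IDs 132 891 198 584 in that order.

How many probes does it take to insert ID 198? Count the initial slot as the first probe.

Insert 132: h=0, slot 0 empty → index 0.
Insert 891: h=0, slot 0 occupied → index 1.
Insert 198: h=0, slots 0,1 occupied → index 4.
Insert 584: h=1, slot 1 occupied → index 2.
Table: [132, 891, 584, ∅, 198, ∅, ∅, ∅, ∅, ∅, ∅]

3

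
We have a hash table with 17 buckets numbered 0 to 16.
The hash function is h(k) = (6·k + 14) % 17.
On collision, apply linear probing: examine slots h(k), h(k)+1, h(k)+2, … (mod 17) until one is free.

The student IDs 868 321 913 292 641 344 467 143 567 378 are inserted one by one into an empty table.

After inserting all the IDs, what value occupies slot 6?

143

868: h=3 => slot 3
321: h=2 => slot 2
913: h=1 => slot 1
292: h=15 => slot 15
641: h=1, probe 1,2,3,4 => slot 4
344: h=4, probe 4,5 => slot 5
467: h=11 => slot 11
143: h=5, probe 5,6 => slot 6
567: h=16 => slot 16
378: h=4, probe 4,5,6,7 => slot 7
Table: [., 913, 321, 868, 641, 344, 143, 378, ., ., ., 467, ., ., ., 292, 567]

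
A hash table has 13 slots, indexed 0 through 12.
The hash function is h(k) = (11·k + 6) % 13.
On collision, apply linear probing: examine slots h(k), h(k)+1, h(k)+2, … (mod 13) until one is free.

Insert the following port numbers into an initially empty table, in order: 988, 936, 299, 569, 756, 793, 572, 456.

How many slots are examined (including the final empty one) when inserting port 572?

988 hashes to 6; slot 6 is free => place at 6.
936 hashes to 6; 6 taken => place at 7.
299 hashes to 6; 6,7 taken => place at 8.
569 hashes to 12; slot 12 is free => place at 12.
756 hashes to 2; slot 2 is free => place at 2.
793 hashes to 6; 6,7,8 taken => place at 9.
572 hashes to 6; 6,7,8,9 taken => place at 10.
456 hashes to 4; slot 4 is free => place at 4.
Table: [., ., 756, ., 456, ., 988, 936, 299, 793, 572, ., 569]

5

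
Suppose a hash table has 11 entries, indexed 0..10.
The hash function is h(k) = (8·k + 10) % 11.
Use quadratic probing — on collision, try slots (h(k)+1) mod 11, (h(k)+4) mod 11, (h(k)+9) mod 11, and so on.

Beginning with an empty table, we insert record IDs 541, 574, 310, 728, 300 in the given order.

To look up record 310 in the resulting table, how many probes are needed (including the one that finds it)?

541: h=4 -> slot 4
574: h=4, probe 4,5 -> slot 5
310: h=4, probe 4,5,8 -> slot 8
728: h=4, probe 4,5,8,2 -> slot 2
300: h=1 -> slot 1
Table: [-, 300, 728, -, 541, 574, -, -, 310, -, -]
Lookup 310: h=4, probe 4,5,8 → found at 8.

3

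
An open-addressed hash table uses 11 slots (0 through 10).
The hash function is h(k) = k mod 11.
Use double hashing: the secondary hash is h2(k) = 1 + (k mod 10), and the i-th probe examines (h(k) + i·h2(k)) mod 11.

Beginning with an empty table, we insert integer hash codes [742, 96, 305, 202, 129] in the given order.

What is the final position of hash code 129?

742: h=5 -> slot 5
96: h=8 -> slot 8
305: h=8, h2=6, probe 8,3 -> slot 3
202: h=4 -> slot 4
129: h=8, h2=10, probe 8,7 -> slot 7
Table: [—, —, —, 305, 202, 742, —, 129, 96, —, —]

7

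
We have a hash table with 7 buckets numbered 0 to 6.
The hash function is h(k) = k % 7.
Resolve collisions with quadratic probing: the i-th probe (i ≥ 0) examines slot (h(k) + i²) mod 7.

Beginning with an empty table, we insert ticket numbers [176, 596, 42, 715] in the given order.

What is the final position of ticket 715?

Insert 176: h=1, slot 1 empty -> index 1.
Insert 596: h=1, slot 1 occupied -> index 2.
Insert 42: h=0, slot 0 empty -> index 0.
Insert 715: h=1, slots 1,2 occupied -> index 5.
Table: [42, 176, 596, _, _, 715, _]

5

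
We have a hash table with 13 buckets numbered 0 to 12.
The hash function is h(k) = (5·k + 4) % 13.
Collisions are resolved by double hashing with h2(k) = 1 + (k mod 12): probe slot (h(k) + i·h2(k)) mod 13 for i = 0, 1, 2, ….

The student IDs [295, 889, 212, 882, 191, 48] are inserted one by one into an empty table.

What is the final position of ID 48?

Insert 295: h=10, slot 10 empty -> index 10.
Insert 889: h=3, slot 3 empty -> index 3.
Insert 212: h=11, slot 11 empty -> index 11.
Insert 882: h=7, slot 7 empty -> index 7.
Insert 191: h=10, h2=12, slot 10 occupied -> index 9.
Insert 48: h=10, h2=1, slots 10,11 occupied -> index 12.
Table: [∅, ∅, ∅, 889, ∅, ∅, ∅, 882, ∅, 191, 295, 212, 48]

12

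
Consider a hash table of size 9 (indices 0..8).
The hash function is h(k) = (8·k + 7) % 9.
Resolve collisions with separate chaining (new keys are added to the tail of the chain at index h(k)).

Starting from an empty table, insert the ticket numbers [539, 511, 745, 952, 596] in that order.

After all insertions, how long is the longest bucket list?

539 → bucket 8
511 → bucket 0
745 → bucket 0 (collision)
952 → bucket 0 (collision)
596 → bucket 5
Final buckets:
0: 511 -> 745 -> 952
1: _
2: _
3: _
4: _
5: 596
6: _
7: _
8: 539

3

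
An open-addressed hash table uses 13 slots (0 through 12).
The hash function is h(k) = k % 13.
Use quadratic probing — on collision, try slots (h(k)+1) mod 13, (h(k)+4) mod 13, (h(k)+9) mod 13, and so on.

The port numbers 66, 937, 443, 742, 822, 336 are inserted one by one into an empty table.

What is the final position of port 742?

Insert 66: h=1, slot 1 empty → index 1.
Insert 937: h=1, slot 1 occupied → index 2.
Insert 443: h=1, slots 1,2 occupied → index 5.
Insert 742: h=1, slots 1,2,5 occupied → index 10.
Insert 822: h=3, slot 3 empty → index 3.
Insert 336: h=11, slot 11 empty → index 11.
Table: [∅, 66, 937, 822, ∅, 443, ∅, ∅, ∅, ∅, 742, 336, ∅]

10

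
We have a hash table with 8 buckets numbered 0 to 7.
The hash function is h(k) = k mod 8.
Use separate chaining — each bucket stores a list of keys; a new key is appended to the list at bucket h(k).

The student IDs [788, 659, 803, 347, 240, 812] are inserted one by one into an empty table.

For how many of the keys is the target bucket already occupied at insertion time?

788 -> bucket 4
659 -> bucket 3
803 -> bucket 3 (collision)
347 -> bucket 3 (collision)
240 -> bucket 0
812 -> bucket 4 (collision)
Final buckets:
0: 240
1: —
2: —
3: 659 -> 803 -> 347
4: 788 -> 812
5: —
6: —
7: —

3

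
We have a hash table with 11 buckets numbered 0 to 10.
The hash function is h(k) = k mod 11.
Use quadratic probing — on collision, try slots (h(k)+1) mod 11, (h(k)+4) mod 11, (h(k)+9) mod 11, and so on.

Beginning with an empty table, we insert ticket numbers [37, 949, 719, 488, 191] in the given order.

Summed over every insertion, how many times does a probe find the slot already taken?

6

37 hashes to 4; slot 4 is free => place at 4.
949 hashes to 3; slot 3 is free => place at 3.
719 hashes to 4; 4 taken => place at 5.
488 hashes to 4; 4,5 taken => place at 8.
191 hashes to 4; 4,5,8 taken => place at 2.
Table: [., ., 191, 949, 37, 719, ., ., 488, ., .]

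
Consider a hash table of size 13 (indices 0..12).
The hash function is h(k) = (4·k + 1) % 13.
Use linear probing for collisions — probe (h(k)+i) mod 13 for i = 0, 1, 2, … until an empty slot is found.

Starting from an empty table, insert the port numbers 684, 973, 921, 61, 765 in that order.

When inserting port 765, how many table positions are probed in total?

4

684: h=7 -> slot 7
973: h=6 -> slot 6
921: h=6, probe 6,7,8 -> slot 8
61: h=11 -> slot 11
765: h=6, probe 6,7,8,9 -> slot 9
Table: [—, —, —, —, —, —, 973, 684, 921, 765, —, 61, —]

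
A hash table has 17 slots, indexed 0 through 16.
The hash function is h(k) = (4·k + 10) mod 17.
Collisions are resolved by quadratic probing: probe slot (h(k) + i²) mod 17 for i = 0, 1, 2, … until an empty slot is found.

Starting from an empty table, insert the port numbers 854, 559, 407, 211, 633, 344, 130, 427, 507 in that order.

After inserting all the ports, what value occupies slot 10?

Insert 854: h=9, slot 9 empty => index 9.
Insert 559: h=2, slot 2 empty => index 2.
Insert 407: h=6, slot 6 empty => index 6.
Insert 211: h=4, slot 4 empty => index 4.
Insert 633: h=9, slot 9 occupied => index 10.
Insert 344: h=9, slots 9,10 occupied => index 13.
Insert 130: h=3, slot 3 empty => index 3.
Insert 427: h=1, slot 1 empty => index 1.
Insert 507: h=15, slot 15 empty => index 15.
Table: [—, 427, 559, 130, 211, —, 407, —, —, 854, 633, —, —, 344, —, 507, —]

633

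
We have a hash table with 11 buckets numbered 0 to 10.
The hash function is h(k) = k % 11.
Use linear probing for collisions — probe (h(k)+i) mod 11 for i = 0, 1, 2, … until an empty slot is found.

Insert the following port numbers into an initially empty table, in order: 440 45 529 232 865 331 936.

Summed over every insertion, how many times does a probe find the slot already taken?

440 hashes to 0; slot 0 is free -> place at 0.
45 hashes to 1; slot 1 is free -> place at 1.
529 hashes to 1; 1 taken -> place at 2.
232 hashes to 1; 1,2 taken -> place at 3.
865 hashes to 7; slot 7 is free -> place at 7.
331 hashes to 1; 1,2,3 taken -> place at 4.
936 hashes to 1; 1,2,3,4 taken -> place at 5.
Table: [440, 45, 529, 232, 331, 936, —, 865, —, —, —]

10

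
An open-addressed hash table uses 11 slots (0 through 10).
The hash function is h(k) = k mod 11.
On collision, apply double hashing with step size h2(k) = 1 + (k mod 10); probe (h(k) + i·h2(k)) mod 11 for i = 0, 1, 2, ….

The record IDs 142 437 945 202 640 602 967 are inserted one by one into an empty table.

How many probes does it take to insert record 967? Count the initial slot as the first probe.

142 hashes to 10; slot 10 is free => place at 10.
437 hashes to 8; slot 8 is free => place at 8.
945 hashes to 10, h2=6; 10 taken => place at 5.
202 hashes to 4; slot 4 is free => place at 4.
640 hashes to 2; slot 2 is free => place at 2.
602 hashes to 8, h2=3; 8 taken => place at 0.
967 hashes to 10, h2=8; 10 taken => place at 7.
Table: [602, —, 640, —, 202, 945, —, 967, 437, —, 142]

2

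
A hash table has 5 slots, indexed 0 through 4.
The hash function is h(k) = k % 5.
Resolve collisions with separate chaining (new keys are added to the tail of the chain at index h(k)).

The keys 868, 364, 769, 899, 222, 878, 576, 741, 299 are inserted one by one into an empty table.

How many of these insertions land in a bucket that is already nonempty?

Insert 868: h=3, bucket 3 empty -> new chain.
Insert 364: h=4, bucket 4 empty -> new chain.
Insert 769: h=4, bucket 4 nonempty -> append to chain.
Insert 899: h=4, bucket 4 nonempty -> append to chain.
Insert 222: h=2, bucket 2 empty -> new chain.
Insert 878: h=3, bucket 3 nonempty -> append to chain.
Insert 576: h=1, bucket 1 empty -> new chain.
Insert 741: h=1, bucket 1 nonempty -> append to chain.
Insert 299: h=4, bucket 4 nonempty -> append to chain.
Final buckets:
0: ∅
1: 576 -> 741
2: 222
3: 868 -> 878
4: 364 -> 769 -> 899 -> 299

5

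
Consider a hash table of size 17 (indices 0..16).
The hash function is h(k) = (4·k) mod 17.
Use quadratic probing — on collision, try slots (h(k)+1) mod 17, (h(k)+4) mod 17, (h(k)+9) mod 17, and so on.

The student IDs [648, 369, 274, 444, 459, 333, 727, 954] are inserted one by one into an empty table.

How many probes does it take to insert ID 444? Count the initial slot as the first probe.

3

648: h=8 → slot 8
369: h=14 → slot 14
274: h=8, probe 8,9 → slot 9
444: h=8, probe 8,9,12 → slot 12
459: h=0 → slot 0
333: h=6 → slot 6
727: h=1 → slot 1
954: h=8, probe 8,9,12,0,7 → slot 7
Table: [459, 727, -, -, -, -, 333, 954, 648, 274, -, -, 444, -, 369, -, -]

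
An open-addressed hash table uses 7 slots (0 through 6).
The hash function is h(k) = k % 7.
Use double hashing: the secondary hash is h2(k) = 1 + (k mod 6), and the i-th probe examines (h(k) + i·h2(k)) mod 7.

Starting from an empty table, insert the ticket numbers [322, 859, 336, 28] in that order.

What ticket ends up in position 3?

28

322 hashes to 0; slot 0 is free -> place at 0.
859 hashes to 5; slot 5 is free -> place at 5.
336 hashes to 0, h2=1; 0 taken -> place at 1.
28 hashes to 0, h2=5; 0,5 taken -> place at 3.
Table: [322, 336, _, 28, _, 859, _]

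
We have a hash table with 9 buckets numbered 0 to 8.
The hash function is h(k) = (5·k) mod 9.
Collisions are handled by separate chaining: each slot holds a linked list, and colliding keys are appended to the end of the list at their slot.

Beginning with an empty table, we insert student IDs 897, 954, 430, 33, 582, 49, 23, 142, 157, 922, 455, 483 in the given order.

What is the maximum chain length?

4

897 -> bucket 3
954 -> bucket 0
430 -> bucket 8
33 -> bucket 3 (collision)
582 -> bucket 3 (collision)
49 -> bucket 2
23 -> bucket 7
142 -> bucket 8 (collision)
157 -> bucket 2 (collision)
922 -> bucket 2 (collision)
455 -> bucket 7 (collision)
483 -> bucket 3 (collision)
Final buckets:
0: 954
1: _
2: 49 -> 157 -> 922
3: 897 -> 33 -> 582 -> 483
4: _
5: _
6: _
7: 23 -> 455
8: 430 -> 142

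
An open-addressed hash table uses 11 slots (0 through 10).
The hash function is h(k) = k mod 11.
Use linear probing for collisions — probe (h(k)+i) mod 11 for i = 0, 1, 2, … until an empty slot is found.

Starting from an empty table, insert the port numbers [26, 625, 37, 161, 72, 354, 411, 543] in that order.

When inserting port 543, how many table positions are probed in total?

7

Insert 26: h=4, slot 4 empty → index 4.
Insert 625: h=9, slot 9 empty → index 9.
Insert 37: h=4, slot 4 occupied → index 5.
Insert 161: h=7, slot 7 empty → index 7.
Insert 72: h=6, slot 6 empty → index 6.
Insert 354: h=2, slot 2 empty → index 2.
Insert 411: h=4, slots 4,5,6,7 occupied → index 8.
Insert 543: h=4, slots 4,5,6,7,8,9 occupied → index 10.
Table: [—, —, 354, —, 26, 37, 72, 161, 411, 625, 543]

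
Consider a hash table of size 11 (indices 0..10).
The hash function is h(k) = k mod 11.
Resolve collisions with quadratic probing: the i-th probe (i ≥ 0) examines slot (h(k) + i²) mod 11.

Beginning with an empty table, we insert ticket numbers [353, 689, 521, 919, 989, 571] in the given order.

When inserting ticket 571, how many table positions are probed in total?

2

353: h=1 => slot 1
689: h=7 => slot 7
521: h=4 => slot 4
919: h=6 => slot 6
989: h=10 => slot 10
571: h=10, probe 10,0 => slot 0
Table: [571, 353, -, -, 521, -, 919, 689, -, -, 989]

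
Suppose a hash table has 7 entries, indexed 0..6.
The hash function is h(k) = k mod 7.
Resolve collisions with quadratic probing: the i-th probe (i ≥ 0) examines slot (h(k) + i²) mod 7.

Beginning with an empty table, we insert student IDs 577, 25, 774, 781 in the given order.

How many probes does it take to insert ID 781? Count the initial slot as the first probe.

3

577 hashes to 3; slot 3 is free => place at 3.
25 hashes to 4; slot 4 is free => place at 4.
774 hashes to 4; 4 taken => place at 5.
781 hashes to 4; 4,5 taken => place at 1.
Table: [∅, 781, ∅, 577, 25, 774, ∅]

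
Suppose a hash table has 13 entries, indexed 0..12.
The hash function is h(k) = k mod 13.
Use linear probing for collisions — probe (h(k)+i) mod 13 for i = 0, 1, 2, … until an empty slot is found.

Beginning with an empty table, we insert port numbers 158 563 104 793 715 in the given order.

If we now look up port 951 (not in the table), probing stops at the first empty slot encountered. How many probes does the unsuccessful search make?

158: h=2 => slot 2
563: h=4 => slot 4
104: h=0 => slot 0
793: h=0, probe 0,1 => slot 1
715: h=0, probe 0,1,2,3 => slot 3
Table: [104, 793, 158, 715, 563, —, —, —, —, —, —, —, —]
Lookup 951: h=2, probe 2,3,4,5 → slot 5 empty, not found.

4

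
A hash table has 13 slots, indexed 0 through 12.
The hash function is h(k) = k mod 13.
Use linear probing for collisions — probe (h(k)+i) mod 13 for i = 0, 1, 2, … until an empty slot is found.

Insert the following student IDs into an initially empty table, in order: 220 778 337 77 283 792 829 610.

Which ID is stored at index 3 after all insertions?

Insert 220: h=12, slot 12 empty -> index 12.
Insert 778: h=11, slot 11 empty -> index 11.
Insert 337: h=12, slot 12 occupied -> index 0.
Insert 77: h=12, slots 12,0 occupied -> index 1.
Insert 283: h=10, slot 10 empty -> index 10.
Insert 792: h=12, slots 12,0,1 occupied -> index 2.
Insert 829: h=10, slots 10,11,12,0,1,2 occupied -> index 3.
Insert 610: h=12, slots 12,0,1,2,3 occupied -> index 4.
Table: [337, 77, 792, 829, 610, ∅, ∅, ∅, ∅, ∅, 283, 778, 220]

829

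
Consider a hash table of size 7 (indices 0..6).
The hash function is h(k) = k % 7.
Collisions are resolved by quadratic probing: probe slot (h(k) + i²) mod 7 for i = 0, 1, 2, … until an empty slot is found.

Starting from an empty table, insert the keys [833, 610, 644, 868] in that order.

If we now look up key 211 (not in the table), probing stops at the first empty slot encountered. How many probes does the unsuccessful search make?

Insert 833: h=0, slot 0 empty → index 0.
Insert 610: h=1, slot 1 empty → index 1.
Insert 644: h=0, slots 0,1 occupied → index 4.
Insert 868: h=0, slots 0,1,4 occupied → index 2.
Table: [833, 610, 868, ., 644, ., .]
Lookup 211: h=1, probe 1,2,5 → slot 5 empty, not found.

3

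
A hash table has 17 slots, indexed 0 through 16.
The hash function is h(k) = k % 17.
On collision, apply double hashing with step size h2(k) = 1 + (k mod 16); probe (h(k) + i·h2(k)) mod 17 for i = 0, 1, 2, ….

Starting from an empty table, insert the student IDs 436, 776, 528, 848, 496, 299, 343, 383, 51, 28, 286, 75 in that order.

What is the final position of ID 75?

16

436 hashes to 11; slot 11 is free → place at 11.
776 hashes to 11, h2=9; 11 taken → place at 3.
528 hashes to 1; slot 1 is free → place at 1.
848 hashes to 15; slot 15 is free → place at 15.
496 hashes to 3, h2=1; 3 taken → place at 4.
299 hashes to 10; slot 10 is free → place at 10.
343 hashes to 3, h2=8; 3,11 taken → place at 2.
383 hashes to 9; slot 9 is free → place at 9.
51 hashes to 0; slot 0 is free → place at 0.
28 hashes to 11, h2=13; 11 taken → place at 7.
286 hashes to 14; slot 14 is free → place at 14.
75 hashes to 7, h2=12; 7,2,14,9,4 taken → place at 16.
Table: [51, 528, 343, 776, 496, ., ., 28, ., 383, 299, 436, ., ., 286, 848, 75]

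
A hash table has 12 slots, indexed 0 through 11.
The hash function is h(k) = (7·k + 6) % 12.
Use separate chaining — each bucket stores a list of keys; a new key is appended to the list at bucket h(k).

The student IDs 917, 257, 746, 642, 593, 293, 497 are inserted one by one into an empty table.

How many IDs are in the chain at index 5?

917 -> bucket 5
257 -> bucket 5 (collision)
746 -> bucket 8
642 -> bucket 0
593 -> bucket 5 (collision)
293 -> bucket 5 (collision)
497 -> bucket 5 (collision)
Final buckets:
0: 642
1: .
2: .
3: .
4: .
5: 917 -> 257 -> 593 -> 293 -> 497
6: .
7: .
8: 746
9: .
10: .
11: .

5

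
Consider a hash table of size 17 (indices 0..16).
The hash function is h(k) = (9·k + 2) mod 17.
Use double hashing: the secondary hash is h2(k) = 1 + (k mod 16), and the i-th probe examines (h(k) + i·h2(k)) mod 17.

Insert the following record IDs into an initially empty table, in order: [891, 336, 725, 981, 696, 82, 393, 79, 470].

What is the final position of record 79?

891 hashes to 14; slot 14 is free => place at 14.
336 hashes to 0; slot 0 is free => place at 0.
725 hashes to 16; slot 16 is free => place at 16.
981 hashes to 8; slot 8 is free => place at 8.
696 hashes to 10; slot 10 is free => place at 10.
82 hashes to 9; slot 9 is free => place at 9.
393 hashes to 3; slot 3 is free => place at 3.
79 hashes to 16, h2=16; 16 taken => place at 15.
470 hashes to 16, h2=7; 16 taken => place at 6.
Table: [336, ∅, ∅, 393, ∅, ∅, 470, ∅, 981, 82, 696, ∅, ∅, ∅, 891, 79, 725]

15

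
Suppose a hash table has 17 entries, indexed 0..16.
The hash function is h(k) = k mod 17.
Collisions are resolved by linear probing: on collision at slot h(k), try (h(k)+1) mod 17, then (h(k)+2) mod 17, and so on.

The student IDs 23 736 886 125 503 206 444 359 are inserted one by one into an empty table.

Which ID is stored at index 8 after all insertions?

359

23: h=6 => slot 6
736: h=5 => slot 5
886: h=2 => slot 2
125: h=6, probe 6,7 => slot 7
503: h=10 => slot 10
206: h=2, probe 2,3 => slot 3
444: h=2, probe 2,3,4 => slot 4
359: h=2, probe 2,3,4,5,6,7,8 => slot 8
Table: [—, —, 886, 206, 444, 736, 23, 125, 359, —, 503, —, —, —, —, —, —]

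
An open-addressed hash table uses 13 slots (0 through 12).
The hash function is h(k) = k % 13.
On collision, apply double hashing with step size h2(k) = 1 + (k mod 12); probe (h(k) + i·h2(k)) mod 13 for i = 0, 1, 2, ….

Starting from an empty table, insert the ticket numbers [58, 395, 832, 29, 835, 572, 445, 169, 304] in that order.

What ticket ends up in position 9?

572

Insert 58: h=6, slot 6 empty => index 6.
Insert 395: h=5, slot 5 empty => index 5.
Insert 832: h=0, slot 0 empty => index 0.
Insert 29: h=3, slot 3 empty => index 3.
Insert 835: h=3, h2=8, slot 3 occupied => index 11.
Insert 572: h=0, h2=9, slot 0 occupied => index 9.
Insert 445: h=3, h2=2, slots 3,5 occupied => index 7.
Insert 169: h=0, h2=2, slot 0 occupied => index 2.
Insert 304: h=5, h2=5, slot 5 occupied => index 10.
Table: [832, —, 169, 29, —, 395, 58, 445, —, 572, 304, 835, —]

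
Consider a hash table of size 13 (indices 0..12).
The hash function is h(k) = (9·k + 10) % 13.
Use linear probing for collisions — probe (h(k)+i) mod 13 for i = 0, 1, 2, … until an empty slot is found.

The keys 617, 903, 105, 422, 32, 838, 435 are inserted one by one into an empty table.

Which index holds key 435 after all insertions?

617: h=12 => slot 12
903: h=12, probe 12,0 => slot 0
105: h=6 => slot 6
422: h=12, probe 12,0,1 => slot 1
32: h=12, probe 12,0,1,2 => slot 2
838: h=12, probe 12,0,1,2,3 => slot 3
435: h=12, probe 12,0,1,2,3,4 => slot 4
Table: [903, 422, 32, 838, 435, ∅, 105, ∅, ∅, ∅, ∅, ∅, 617]

4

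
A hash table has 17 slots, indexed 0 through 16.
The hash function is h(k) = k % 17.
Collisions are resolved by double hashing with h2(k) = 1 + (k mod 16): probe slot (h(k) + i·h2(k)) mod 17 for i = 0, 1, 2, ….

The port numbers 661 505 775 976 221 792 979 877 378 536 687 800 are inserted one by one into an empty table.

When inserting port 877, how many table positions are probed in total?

3

661 hashes to 15; slot 15 is free → place at 15.
505 hashes to 12; slot 12 is free → place at 12.
775 hashes to 10; slot 10 is free → place at 10.
976 hashes to 7; slot 7 is free → place at 7.
221 hashes to 0; slot 0 is free → place at 0.
792 hashes to 10, h2=9; 10 taken → place at 2.
979 hashes to 10, h2=4; 10 taken → place at 14.
877 hashes to 10, h2=14; 10,7 taken → place at 4.
378 hashes to 4, h2=11; 4,15 taken → place at 9.
536 hashes to 9, h2=9; 9 taken → place at 1.
687 hashes to 7, h2=16; 7 taken → place at 6.
800 hashes to 1, h2=1; 1,2 taken → place at 3.
Table: [221, 536, 792, 800, 877, _, 687, 976, _, 378, 775, _, 505, _, 979, 661, _]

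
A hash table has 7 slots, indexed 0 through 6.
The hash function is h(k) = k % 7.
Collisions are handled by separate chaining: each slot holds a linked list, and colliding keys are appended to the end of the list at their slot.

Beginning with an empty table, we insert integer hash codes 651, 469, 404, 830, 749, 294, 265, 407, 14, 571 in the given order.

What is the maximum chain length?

651 → bucket 0
469 → bucket 0 (collision)
404 → bucket 5
830 → bucket 4
749 → bucket 0 (collision)
294 → bucket 0 (collision)
265 → bucket 6
407 → bucket 1
14 → bucket 0 (collision)
571 → bucket 4 (collision)
Final buckets:
0: 651 -> 469 -> 749 -> 294 -> 14
1: 407
2: .
3: .
4: 830 -> 571
5: 404
6: 265

5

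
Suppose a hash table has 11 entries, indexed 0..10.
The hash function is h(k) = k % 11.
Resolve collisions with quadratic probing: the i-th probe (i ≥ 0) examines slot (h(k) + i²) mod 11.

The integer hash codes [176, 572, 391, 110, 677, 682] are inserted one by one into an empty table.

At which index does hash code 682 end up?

9

176: h=0 → slot 0
572: h=0, probe 0,1 → slot 1
391: h=6 → slot 6
110: h=0, probe 0,1,4 → slot 4
677: h=6, probe 6,7 → slot 7
682: h=0, probe 0,1,4,9 → slot 9
Table: [176, 572, ∅, ∅, 110, ∅, 391, 677, ∅, 682, ∅]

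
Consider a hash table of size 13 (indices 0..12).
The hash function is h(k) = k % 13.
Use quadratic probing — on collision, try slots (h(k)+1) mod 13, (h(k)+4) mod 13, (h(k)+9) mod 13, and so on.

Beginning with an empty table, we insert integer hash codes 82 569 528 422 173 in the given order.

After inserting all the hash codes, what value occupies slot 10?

569

82: h=4 => slot 4
569: h=10 => slot 10
528: h=8 => slot 8
422: h=6 => slot 6
173: h=4, probe 4,5 => slot 5
Table: [_, _, _, _, 82, 173, 422, _, 528, _, 569, _, _]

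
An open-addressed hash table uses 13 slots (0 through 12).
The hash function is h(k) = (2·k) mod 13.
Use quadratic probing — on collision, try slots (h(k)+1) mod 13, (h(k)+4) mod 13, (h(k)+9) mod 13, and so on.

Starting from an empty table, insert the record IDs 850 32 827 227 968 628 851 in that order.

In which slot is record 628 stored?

9

Insert 850: h=10, slot 10 empty → index 10.
Insert 32: h=12, slot 12 empty → index 12.
Insert 827: h=3, slot 3 empty → index 3.
Insert 227: h=12, slot 12 occupied → index 0.
Insert 968: h=12, slots 12,0,3 occupied → index 8.
Insert 628: h=8, slot 8 occupied → index 9.
Insert 851: h=12, slots 12,0,3,8 occupied → index 2.
Table: [227, ∅, 851, 827, ∅, ∅, ∅, ∅, 968, 628, 850, ∅, 32]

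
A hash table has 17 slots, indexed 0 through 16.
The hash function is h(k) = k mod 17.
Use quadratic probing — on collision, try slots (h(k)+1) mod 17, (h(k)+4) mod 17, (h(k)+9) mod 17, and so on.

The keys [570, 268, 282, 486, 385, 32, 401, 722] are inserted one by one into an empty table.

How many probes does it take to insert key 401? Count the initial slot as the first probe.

3

Insert 570: h=9, slot 9 empty => index 9.
Insert 268: h=13, slot 13 empty => index 13.
Insert 282: h=10, slot 10 empty => index 10.
Insert 486: h=10, slot 10 occupied => index 11.
Insert 385: h=11, slot 11 occupied => index 12.
Insert 32: h=15, slot 15 empty => index 15.
Insert 401: h=10, slots 10,11 occupied => index 14.
Insert 722: h=8, slot 8 empty => index 8.
Table: [∅, ∅, ∅, ∅, ∅, ∅, ∅, ∅, 722, 570, 282, 486, 385, 268, 401, 32, ∅]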